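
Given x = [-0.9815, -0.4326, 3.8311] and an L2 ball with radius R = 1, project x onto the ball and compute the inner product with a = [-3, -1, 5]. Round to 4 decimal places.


Step 1: Compute ||x|| (intermediates to 6 decimals).
||x|| = sqrt((-0.9815)^2 + (-0.4326)^2 + 3.8311^2) = 3.978418
Step 2: Project.
Since ||x|| > R, scale = R/||x|| = 1/3.978418 = 0.251356, proj(x) = scale * x
proj(x) = [-0.246706, -0.108737, 0.96297]
Step 3: Dot product.
a^T * proj(x) = -3*(-0.246706) - 1*(-0.108737) + 5*0.96297 = 5.6637


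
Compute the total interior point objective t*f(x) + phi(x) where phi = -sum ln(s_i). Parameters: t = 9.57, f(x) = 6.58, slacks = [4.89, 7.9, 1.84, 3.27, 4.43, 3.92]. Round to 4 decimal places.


Step 1: Compute log-barrier.
ln values: [1.5872, 2.0669, 0.6098, 1.1848, 1.4884, 1.3661]
phi = -(1.5872 + 2.0669 + 0.6098 + 1.1848 + 1.4884 + 1.3661) = -8.3031
Step 2: Compute augmented objective.
t*f(x) = 9.57*6.58 = 62.9706
Total = 62.9706 - 8.3031 = 54.6675


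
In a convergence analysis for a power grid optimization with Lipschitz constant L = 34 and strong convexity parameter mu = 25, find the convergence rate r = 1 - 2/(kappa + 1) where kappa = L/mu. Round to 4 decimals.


Step 1: Compute the condition number.
kappa = L/mu = 34/25 = 1.36
Step 2: Compute the convergence rate.
r = 1 - 2/(kappa + 1) = 1 - 2*mu/(L + mu) = (L - mu)/(L + mu) = 9/59 = 0.1525


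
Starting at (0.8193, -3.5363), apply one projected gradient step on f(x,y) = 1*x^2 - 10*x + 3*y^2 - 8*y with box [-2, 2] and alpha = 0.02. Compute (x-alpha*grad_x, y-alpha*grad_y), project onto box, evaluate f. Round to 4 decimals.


Step 1: Compute gradient at (0.8193, -3.5363).
grad_x = 2*1*0.8193 - 10 = -8.3614
grad_y = 2*3*-3.5363 - 8 = -29.2178
Step 2: Gradient step.
x_raw = 0.8193 - 0.02*-8.3614 = 0.9865
y_raw = -3.5363 - 0.02*-29.2178 = -2.9519
Step 3: Project onto [-2, 2].
x_proj = clip(0.9865) = 0.9865
y_proj = clip(-2.9519) = -2.0
Step 4: Evaluate f.
f(0.9865, -2.0) = 19.108


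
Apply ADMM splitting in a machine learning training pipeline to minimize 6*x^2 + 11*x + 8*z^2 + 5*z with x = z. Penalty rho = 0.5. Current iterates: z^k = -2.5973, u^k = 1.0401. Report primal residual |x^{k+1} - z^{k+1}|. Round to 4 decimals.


ADMM iteration with rho = 0.5, z^k = -2.5973, u^k = 1.0401
Step 1: x-update.
Minimize 6*x^2 + 11*x + (0.5/2)*(x + 2.5973 + 1.0401)^2
FOC: (2*6 + 0.5)*x = -11 + 0.5*(-2.5973 - 1.0401)
x^{k+1} = -1.0255
Step 2: z-update.
Minimize 8*z^2 + 5*z + (0.5/2)*(-1.0255 - z + 1.0401)^2
FOC: (2*8 + 0.5)*z = -5 + 0.5*(-1.0255 + 1.0401)
z^{k+1} = -0.3026
Step 3: u-update.
u^{k+1} = 1.0401 - 1.0255 + 0.3026 = 0.3172
Step 4: Primal residual = |-1.0255 + 0.3026| = 0.7229


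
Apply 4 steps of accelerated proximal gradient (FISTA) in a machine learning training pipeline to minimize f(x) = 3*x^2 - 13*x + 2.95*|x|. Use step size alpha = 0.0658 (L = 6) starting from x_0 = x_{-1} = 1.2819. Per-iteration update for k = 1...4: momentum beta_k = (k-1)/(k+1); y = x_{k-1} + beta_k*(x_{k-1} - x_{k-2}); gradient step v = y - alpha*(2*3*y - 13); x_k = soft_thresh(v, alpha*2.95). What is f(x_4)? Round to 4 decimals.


FISTA on f(x) = 3*x^2 - 13*x + 2.95*|x|
L = 6, alpha = 0.0658
Iteration 1: beta = 0.0, y = 1.2819 + 0.0*(1.2819 - 1.2819) = 1.2819
  grad(y) = -5.3086, v = y - alpha*grad = 1.6312
  prox(v) = soft_thresh(1.6312, 0.1941) = 1.4371
Iteration 2: beta = 0.3333, y = 1.4371 + 0.3333*(1.4371 - 1.2819) = 1.4888
  grad(y) = -4.067, v = y - alpha*grad = 1.7564
  prox(v) = soft_thresh(1.7564, 0.1941) = 1.5623
Iteration 3: beta = 0.5, y = 1.5623 + 0.5*(1.5623 - 1.4371) = 1.6249
  grad(y) = -3.2503, v = y - alpha*grad = 1.8388
  prox(v) = soft_thresh(1.8388, 0.1941) = 1.6447
Iteration 4: beta = 0.6, y = 1.6447 + 0.6*(1.6447 - 1.5623) = 1.6941
  grad(y) = -2.8352, v = y - alpha*grad = 1.8807
  prox(v) = soft_thresh(1.8807, 0.1941) = 1.6866
f(x_4) = 3*1.6866^2 - 13*1.6866 + 2.95*|1.6866| = -8.4165


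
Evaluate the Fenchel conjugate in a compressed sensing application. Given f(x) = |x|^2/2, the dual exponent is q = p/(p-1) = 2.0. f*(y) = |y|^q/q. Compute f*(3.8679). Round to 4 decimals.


The conjugate exponent q satisfies 1/p + 1/q = 1.
p = 2, so q = 2/(2 - 1) = 2.0
|y|^q = 3.8679^2.0 = 14.9607
f*(3.8679) = 14.9607 / 2.0 = 7.4803


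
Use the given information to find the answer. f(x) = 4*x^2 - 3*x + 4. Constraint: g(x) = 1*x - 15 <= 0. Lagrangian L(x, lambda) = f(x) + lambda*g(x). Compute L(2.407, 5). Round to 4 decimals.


Step 1: Evaluate f(x).
f(2.407) = 4*2.407^2 - 3*2.407 + 4 = 19.9536
Step 2: Evaluate g(x).
g(2.407) = 1*2.407 - 15 = -12.593
Step 3: Compute Lagrangian.
L = 19.9536 + 5*-12.593 = -43.0114


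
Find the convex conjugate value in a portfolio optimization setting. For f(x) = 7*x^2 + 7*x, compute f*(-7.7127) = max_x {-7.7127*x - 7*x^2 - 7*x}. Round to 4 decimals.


f*(y) = sup_x {y*x - a*x^2 - b*x} = sup_x {(y-b)*x - a*x^2}
FOC: (y - b) - 2a*x = 0 => x* = (y - b)/(2a)
x* = (-7.7127 - 7)/(2*7) = -1.0509
f*(-7.7127) = (y-b)^2/(4a) = (-7.7127 - 7)^2/(4*7)
= 216.4635/28 = 7.7308


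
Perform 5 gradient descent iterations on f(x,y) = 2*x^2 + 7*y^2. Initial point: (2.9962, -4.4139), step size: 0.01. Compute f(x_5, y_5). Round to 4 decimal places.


Gradient descent on f(x,y) = 2*x^2 + 7*y^2.
Starting point: (2.9962, -4.4139), alpha = 0.01
Step 1: grad_x = 2*2*2.9962 = 11.9848, grad_y = 2*7*-4.4139 = -61.7946
  x_1 = 2.9962 - 0.01*11.9848 = 2.8764
  y_1 = -4.4139 - 0.01*-61.7946 = -3.796
Step 2: grad_x = 2*2*2.8764 = 11.5054, grad_y = 2*7*-3.796 = -53.1434
  x_2 = 2.8764 - 0.01*11.5054 = 2.7613
  y_2 = -3.796 - 0.01*-53.1434 = -3.2645
Step 3: grad_x = 2*2*2.7613 = 11.0452, grad_y = 2*7*-3.2645 = -45.7033
  x_3 = 2.7613 - 0.01*11.0452 = 2.6508
  y_3 = -3.2645 - 0.01*-45.7033 = -2.8075
Step 4: grad_x = 2*2*2.6508 = 10.6034, grad_y = 2*7*-2.8075 = -39.3048
  x_4 = 2.6508 - 0.01*10.6034 = 2.5448
  y_4 = -2.8075 - 0.01*-39.3048 = -2.4144
Step 5: grad_x = 2*2*2.5448 = 10.1792, grad_y = 2*7*-2.4144 = -33.8022
  x_5 = 2.5448 - 0.01*10.1792 = 2.443
  y_5 = -2.4144 - 0.01*-33.8022 = -2.0764
f(2.443, -2.0764) = 2*2.443^2 + 7*(-2.0764)^2 = 42.1173


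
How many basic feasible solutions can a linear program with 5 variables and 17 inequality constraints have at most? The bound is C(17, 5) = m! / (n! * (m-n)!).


Each vertex corresponds to some choice of n active constraints out of m, so the number of vertices is at most C(m, n) = m! / (n!(m-n)!).
m = 17, n = 5
Numerator: 17 * 16 * 15 * 14 * 13
Denominator: 5! = 120
C(17, 5) = 6188


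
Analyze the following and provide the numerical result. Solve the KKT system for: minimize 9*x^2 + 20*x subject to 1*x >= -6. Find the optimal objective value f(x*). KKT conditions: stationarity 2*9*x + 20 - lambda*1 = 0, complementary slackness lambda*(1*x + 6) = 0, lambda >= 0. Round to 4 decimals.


Step 1: Try lambda = 0 (constraint inactive).
Stationarity: 2*9*x + 20 = 0
x* = -20/(2*9) = -10/9 = -1.1111 (rounded; the exact value -10/9 is used below)
Check constraint: 1*-1.1111 = -1.1111 >= -6 -- satisfied.
Step 2: Compute optimal value.
f(x*) = 9*(-10/9)^2 + 20*(-10/9) = -11.1111


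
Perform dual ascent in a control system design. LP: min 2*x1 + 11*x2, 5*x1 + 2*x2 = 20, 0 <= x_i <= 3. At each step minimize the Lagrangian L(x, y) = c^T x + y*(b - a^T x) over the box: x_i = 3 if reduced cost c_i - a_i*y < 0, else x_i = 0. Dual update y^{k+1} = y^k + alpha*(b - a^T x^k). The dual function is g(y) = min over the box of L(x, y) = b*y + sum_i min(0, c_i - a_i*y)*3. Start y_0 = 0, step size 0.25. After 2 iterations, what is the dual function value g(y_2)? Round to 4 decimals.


Dual ascent for LP: min 2*x1 + 11*x2, 5*x1 + 2*x2 = 20, 0 <= x_i <= 3
Step 1: y^k = 0.0, reduced costs: (2.0, 11.0)
  x^k = (0.0, 0.0), subgradient = b - a^T x = 20.0
  y^{k+1} = 0.0 + 0.25*20.0 = 5.0
Step 2: y^k = 5.0, reduced costs: (-23.0, 1.0)
  x^k = (3.0, 0.0), subgradient = b - a^T x = 5.0
  y^{k+1} = 5.0 + 0.25*5.0 = 6.25
Dual objective at y_2 = 6.25: reduced costs (-29.25, -1.5), box minimizer x = (3.0, 3.0)
g(y_2) = b*y + (c1 - a1*y)*x1 + (c2 - a2*y)*x2 = 20*6.25 + (-29.25)*3.0 + (-1.5)*3.0 = 125.0 - 87.75 - 4.5 = 32.75


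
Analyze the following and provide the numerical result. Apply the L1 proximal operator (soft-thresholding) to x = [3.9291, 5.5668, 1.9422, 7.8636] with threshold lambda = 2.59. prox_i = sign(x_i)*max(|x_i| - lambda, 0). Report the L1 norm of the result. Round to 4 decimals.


Soft-thresholding with lambda = 2.59:
prox(3.9291) = sign(3.9291)*max(|3.9291| - 2.59, 0) = 1.3391
prox(5.5668) = sign(5.5668)*max(|5.5668| - 2.59, 0) = 2.9768
prox(1.9422) = sign(1.9422)*max(|1.9422| - 2.59, 0) = 0.0
prox(7.8636) = sign(7.8636)*max(|7.8636| - 2.59, 0) = 5.2736
prox(x) = [1.3391, 2.9768, 0.0, 5.2736]
||prox(x)||_1 = 1.3391 + 2.9768 + 0.0 + 5.2736 = 9.5895


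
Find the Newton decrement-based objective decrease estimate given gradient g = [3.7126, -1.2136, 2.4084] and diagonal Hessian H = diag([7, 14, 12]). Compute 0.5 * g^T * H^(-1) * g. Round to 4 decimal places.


Step 1: H is diagonal, so H^(-1) * g = [0.5304, -0.0867, 0.2007].
Step 2: g^T H^(-1) g = sum_i g_i^2 / H_ii
  = (3.7126)^2/7 + (-1.2136)^2/14 + (2.4084)^2/12
  = 1.9691 + 0.1052 + 0.4834 = 2.5576
Step 3: Objective decrease = 0.5 * g^T H^(-1) g = 1.2788


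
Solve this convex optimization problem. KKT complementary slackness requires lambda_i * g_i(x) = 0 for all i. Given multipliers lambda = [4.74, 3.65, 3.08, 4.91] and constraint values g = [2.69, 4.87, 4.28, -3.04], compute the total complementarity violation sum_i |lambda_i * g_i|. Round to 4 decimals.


KKT complementary slackness check:
lambda_1 * g_1 = 4.74 * 2.69 = 12.7506
lambda_2 * g_2 = 3.65 * 4.87 = 17.7755
lambda_3 * g_3 = 3.08 * 4.28 = 13.1824
lambda_4 * g_4 = 4.91 * -3.04 = -14.9264
Total violation = 12.7506 + 17.7755 + 13.1824 + 14.9264 = 58.6349


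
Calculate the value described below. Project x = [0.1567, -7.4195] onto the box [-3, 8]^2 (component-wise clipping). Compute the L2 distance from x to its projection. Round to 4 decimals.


Project each component onto [-3, 8].
clip(0.1567) = 0.1567, clip(-7.4195) = -3.0
Projection = [0.1567, -3.0]
Squared diffs: [0.0, 19.532]
Distance = sqrt(19.532) = 4.4195


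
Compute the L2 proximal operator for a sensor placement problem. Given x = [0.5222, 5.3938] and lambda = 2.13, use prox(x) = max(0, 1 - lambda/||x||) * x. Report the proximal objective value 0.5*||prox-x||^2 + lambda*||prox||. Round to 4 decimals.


Step 1: Compute ||x||.
||x|| = 5.419
Step 2: Compute scaling factor.
scale = max(0, 1 - 2.13/5.419) = 0.6069
Step 3: prox(x) = [0.3169, 3.2737]
||prox(x)|| = 3.289
Step 4: Proximal objective.
0.5*||prox-x||^2 = 2.2685
lambda*||prox|| = 7.0056
Total = 9.2741


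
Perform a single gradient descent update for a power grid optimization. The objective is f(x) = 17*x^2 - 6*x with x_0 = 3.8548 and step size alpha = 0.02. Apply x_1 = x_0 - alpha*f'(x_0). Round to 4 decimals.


We compute the gradient at x_0 and apply the update.
f'(x) = 34*x - 6
f'(3.8548) = 34*3.8548 - 6 = 125.0632
x_1 = 3.8548 - 0.02*125.0632 = 1.3535


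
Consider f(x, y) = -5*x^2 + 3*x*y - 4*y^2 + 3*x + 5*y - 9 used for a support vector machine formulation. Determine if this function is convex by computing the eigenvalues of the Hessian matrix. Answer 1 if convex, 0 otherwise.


The Hessian of f(x,y) = -5*x^2 + 3*x*y - 4*y^2 + 3*x + 5*y - 9 is:
H = [[-10, 3], [3, -8]]
Trace = -10 - 8 = -18
Determinant = -10*-8 - (3)^2 = 71
Discriminant = (-18)^2 - 4*71 = 40.0
Eigenvalues: lambda_1 = -12.1623, lambda_2 = -5.8377
The function is not convex.

0


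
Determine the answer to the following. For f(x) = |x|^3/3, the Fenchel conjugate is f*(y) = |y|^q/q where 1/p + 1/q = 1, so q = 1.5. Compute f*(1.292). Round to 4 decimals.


The conjugate exponent q satisfies 1/p + 1/q = 1.
p = 3, so q = 3/(3 - 1) = 1.5
|y|^q = 1.292^1.5 = 1.4686
f*(1.292) = 1.4686 / 1.5 = 0.979


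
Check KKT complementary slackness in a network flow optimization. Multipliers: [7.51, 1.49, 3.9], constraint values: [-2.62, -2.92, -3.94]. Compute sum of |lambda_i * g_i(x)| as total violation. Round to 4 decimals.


KKT complementary slackness check:
lambda_1 * g_1 = 7.51 * -2.62 = -19.6762
lambda_2 * g_2 = 1.49 * -2.92 = -4.3508
lambda_3 * g_3 = 3.9 * -3.94 = -15.366
Total violation = 19.6762 + 4.3508 + 15.366 = 39.393


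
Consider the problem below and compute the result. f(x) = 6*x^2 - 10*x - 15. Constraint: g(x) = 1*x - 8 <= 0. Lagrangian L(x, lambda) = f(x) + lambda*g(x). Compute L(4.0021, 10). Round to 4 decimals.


Step 1: Evaluate f(x).
f(4.0021) = 6*4.0021^2 - 10*4.0021 - 15 = 41.0798
Step 2: Evaluate g(x).
g(4.0021) = 1*4.0021 - 8 = -3.9979
Step 3: Compute Lagrangian.
L = 41.0798 + 10*-3.9979 = 1.1008


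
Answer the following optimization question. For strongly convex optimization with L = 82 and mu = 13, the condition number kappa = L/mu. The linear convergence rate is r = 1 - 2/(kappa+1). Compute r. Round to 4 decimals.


Step 1: Compute the condition number.
kappa = L/mu = 82/13 = 6.3077
Step 2: Compute the convergence rate.
r = 1 - 2/(kappa + 1) = 1 - 2*mu/(L + mu) = (L - mu)/(L + mu) = 69/95 = 0.7263


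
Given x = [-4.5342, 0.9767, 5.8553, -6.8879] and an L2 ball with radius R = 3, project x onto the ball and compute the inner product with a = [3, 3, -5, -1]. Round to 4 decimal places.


Step 1: Compute ||x|| (intermediates to 6 decimals).
||x|| = sqrt((-4.5342)^2 + 0.9767^2 + 5.8553^2 + (-6.8879)^2) = 10.160739
Step 2: Project.
Since ||x|| > R, scale = R/||x|| = 3/10.160739 = 0.295254, proj(x) = scale * x
proj(x) = [-1.338741, 0.288375, 1.728801, -2.03368]
Step 3: Dot product.
a^T * proj(x) = 3*(-1.338741) + 3*0.288375 - 5*1.728801 - 1*(-2.03368) = -9.7614


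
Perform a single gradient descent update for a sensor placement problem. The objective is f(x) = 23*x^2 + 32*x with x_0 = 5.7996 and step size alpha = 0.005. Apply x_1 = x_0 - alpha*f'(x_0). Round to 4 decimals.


We compute the gradient at x_0 and apply the update.
f'(x) = 46*x + 32
f'(5.7996) = 46*5.7996 + 32 = 298.7816
x_1 = 5.7996 - 0.005*298.7816 = 4.3057


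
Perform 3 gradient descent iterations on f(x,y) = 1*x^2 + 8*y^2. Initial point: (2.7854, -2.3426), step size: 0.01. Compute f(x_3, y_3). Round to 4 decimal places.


Gradient descent on f(x,y) = 1*x^2 + 8*y^2.
Starting point: (2.7854, -2.3426), alpha = 0.01
Step 1: grad_x = 2*1*2.7854 = 5.5708, grad_y = 2*8*-2.3426 = -37.4816
  x_1 = 2.7854 - 0.01*5.5708 = 2.7297
  y_1 = -2.3426 - 0.01*-37.4816 = -1.9678
Step 2: grad_x = 2*1*2.7297 = 5.4594, grad_y = 2*8*-1.9678 = -31.4845
  x_2 = 2.7297 - 0.01*5.4594 = 2.6751
  y_2 = -1.9678 - 0.01*-31.4845 = -1.6529
Step 3: grad_x = 2*1*2.6751 = 5.3502, grad_y = 2*8*-1.6529 = -26.447
  x_3 = 2.6751 - 0.01*5.3502 = 2.6216
  y_3 = -1.6529 - 0.01*-26.447 = -1.3885
f(2.6216, -1.3885) = 1*2.6216^2 + 8*(-1.3885)^2 = 22.2955


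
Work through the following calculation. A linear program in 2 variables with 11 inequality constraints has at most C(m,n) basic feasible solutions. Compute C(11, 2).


Each vertex corresponds to some choice of n active constraints out of m, so the number of vertices is at most C(m, n) = m! / (n!(m-n)!).
m = 11, n = 2
Numerator: 11 * 10
Denominator: 2! = 2
C(11, 2) = 55


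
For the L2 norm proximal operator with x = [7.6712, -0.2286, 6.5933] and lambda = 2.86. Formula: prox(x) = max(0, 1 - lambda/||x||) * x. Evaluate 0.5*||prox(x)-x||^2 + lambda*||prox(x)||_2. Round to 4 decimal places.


Step 1: Compute ||x||.
||x|| = 10.1179
Step 2: Compute scaling factor.
scale = max(0, 1 - 2.86/10.1179) = 0.7173
Step 3: prox(x) = [5.5028, -0.164, 4.7296]
||prox(x)|| = 7.2579
Step 4: Proximal objective.
0.5*||prox-x||^2 = 4.0898
lambda*||prox|| = 20.7576
Total = 24.8473


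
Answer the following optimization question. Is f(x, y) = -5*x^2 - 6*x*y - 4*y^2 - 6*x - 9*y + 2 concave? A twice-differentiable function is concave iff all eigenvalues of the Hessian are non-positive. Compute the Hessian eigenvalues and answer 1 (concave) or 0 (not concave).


The Hessian of f(x,y) = -5*x^2 - 6*x*y - 4*y^2 - 6*x - 9*y + 2 is:
H = [[-10, -6], [-6, -8]]
Trace = -10 - 8 = -18
Determinant = -10*-8 - (-6)^2 = 44
Discriminant = (-18)^2 - 4*44 = 148.0
Eigenvalues: lambda_1 = -15.0828, lambda_2 = -2.9172
The function is concave.

1


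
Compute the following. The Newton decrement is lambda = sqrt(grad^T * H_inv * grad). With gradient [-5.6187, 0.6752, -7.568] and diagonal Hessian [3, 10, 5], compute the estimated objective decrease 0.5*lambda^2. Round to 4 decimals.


Step 1: H is diagonal, so H^(-1) * g = [-1.8729, 0.0675, -1.5136].
Step 2: g^T H^(-1) g = sum_i g_i^2 / H_ii
  = (-5.6187)^2/3 + (0.6752)^2/10 + (-7.568)^2/5
  = 10.5233 + 0.0456 + 11.4549 = 22.0238
Step 3: Objective decrease = 0.5 * g^T H^(-1) g = 11.0119


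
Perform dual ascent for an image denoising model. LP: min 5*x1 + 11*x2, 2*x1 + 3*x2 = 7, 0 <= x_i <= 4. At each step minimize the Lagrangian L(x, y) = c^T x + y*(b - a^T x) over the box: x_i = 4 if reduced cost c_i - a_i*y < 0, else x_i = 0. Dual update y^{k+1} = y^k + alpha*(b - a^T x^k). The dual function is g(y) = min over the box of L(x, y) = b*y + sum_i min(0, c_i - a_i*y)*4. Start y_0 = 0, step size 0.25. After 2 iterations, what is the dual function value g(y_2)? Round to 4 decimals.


Dual ascent for LP: min 5*x1 + 11*x2, 2*x1 + 3*x2 = 7, 0 <= x_i <= 4
Step 1: y^k = 0.0, reduced costs: (5.0, 11.0)
  x^k = (0.0, 0.0), subgradient = b - a^T x = 7.0
  y^{k+1} = 0.0 + 0.25*7.0 = 1.75
Step 2: y^k = 1.75, reduced costs: (1.5, 5.75)
  x^k = (0.0, 0.0), subgradient = b - a^T x = 7.0
  y^{k+1} = 1.75 + 0.25*7.0 = 3.5
Dual objective at y_2 = 3.5: reduced costs (-2.0, 0.5), box minimizer x = (4.0, 0.0)
g(y_2) = b*y + (c1 - a1*y)*x1 + (c2 - a2*y)*x2 = 7*3.5 + (-2.0)*4.0 + 0.5*0.0 = 24.5 - 8.0 + 0.0 = 16.5


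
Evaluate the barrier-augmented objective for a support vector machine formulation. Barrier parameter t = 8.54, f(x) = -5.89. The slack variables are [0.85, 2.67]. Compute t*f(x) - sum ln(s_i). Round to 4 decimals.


Step 1: Compute log-barrier.
ln values: [-0.1625, 0.9821]
phi = -(-0.1625 + 0.9821) = -0.8196
Step 2: Compute augmented objective.
t*f(x) = 8.54*-5.89 = -50.3006
Total = -50.3006 - 0.8196 = -51.1202


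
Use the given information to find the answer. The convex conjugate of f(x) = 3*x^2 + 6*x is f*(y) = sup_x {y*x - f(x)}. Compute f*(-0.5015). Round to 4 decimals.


f*(y) = sup_x {y*x - a*x^2 - b*x} = sup_x {(y-b)*x - a*x^2}
FOC: (y - b) - 2a*x = 0 => x* = (y - b)/(2a)
x* = (-0.5015 - 6)/(2*3) = -1.0836
f*(-0.5015) = (y-b)^2/(4a) = (-0.5015 - 6)^2/(4*3)
= 42.2695/12 = 3.5225


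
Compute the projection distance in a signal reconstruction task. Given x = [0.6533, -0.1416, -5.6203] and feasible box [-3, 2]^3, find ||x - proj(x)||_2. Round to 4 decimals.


Project each component onto [-3, 2].
clip(0.6533) = 0.6533, clip(-0.1416) = -0.1416, clip(-5.6203) = -3.0
Projection = [0.6533, -0.1416, -3.0]
Squared diffs: [0.0, 0.0, 6.866]
Distance = sqrt(6.866) = 2.6203


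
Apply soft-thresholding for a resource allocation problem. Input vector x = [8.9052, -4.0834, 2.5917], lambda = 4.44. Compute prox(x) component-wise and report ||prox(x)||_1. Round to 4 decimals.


Soft-thresholding with lambda = 4.44:
prox(8.9052) = sign(8.9052)*max(|8.9052| - 4.44, 0) = 4.4652
prox(-4.0834) = sign(-4.0834)*max(|-4.0834| - 4.44, 0) = 0.0
prox(2.5917) = sign(2.5917)*max(|2.5917| - 4.44, 0) = 0.0
prox(x) = [4.4652, 0.0, 0.0]
||prox(x)||_1 = 4.4652 + 0.0 + 0.0 = 4.4652


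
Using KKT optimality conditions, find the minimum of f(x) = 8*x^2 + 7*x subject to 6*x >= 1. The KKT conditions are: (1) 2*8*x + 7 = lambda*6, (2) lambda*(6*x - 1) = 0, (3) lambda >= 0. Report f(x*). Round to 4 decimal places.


Step 1: Try lambda = 0 (constraint inactive).
x_unc = -7/(2*8) = -0.4375
Check: 6*-0.4375 = -2.625 < 1 -- violated!
Step 2: Constraint must be active: 6*x = 1
x* = 1/6 = 0.1667 (rounded; the exact value 1/6 is used below)
lambda = (2*8*(1/6) + 7)/6 = 1.6111
Step 3: Compute optimal value.
f(x*) = 8*(1/6)^2 + 7*(1/6) = 1.3889


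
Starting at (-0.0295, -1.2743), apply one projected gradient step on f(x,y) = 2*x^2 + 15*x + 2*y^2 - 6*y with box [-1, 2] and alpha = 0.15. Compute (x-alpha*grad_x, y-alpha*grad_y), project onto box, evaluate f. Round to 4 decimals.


Step 1: Compute gradient at (-0.0295, -1.2743).
grad_x = 2*2*-0.0295 + 15 = 14.882
grad_y = 2*2*-1.2743 - 6 = -11.0972
Step 2: Gradient step.
x_raw = -0.0295 - 0.15*14.882 = -2.2618
y_raw = -1.2743 - 0.15*-11.0972 = 0.3903
Step 3: Project onto [-1, 2].
x_proj = clip(-2.2618) = -1.0
y_proj = clip(0.3903) = 0.3903
Step 4: Evaluate f.
f(-1.0, 0.3903) = -15.037


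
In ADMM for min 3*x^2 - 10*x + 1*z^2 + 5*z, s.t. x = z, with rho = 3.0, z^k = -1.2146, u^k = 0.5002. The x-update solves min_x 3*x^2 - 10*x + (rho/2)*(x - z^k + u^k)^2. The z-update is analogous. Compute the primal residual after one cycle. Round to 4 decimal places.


ADMM iteration with rho = 3.0, z^k = -1.2146, u^k = 0.5002
Step 1: x-update.
Minimize 3*x^2 - 10*x + (3.0/2)*(x + 1.2146 + 0.5002)^2
FOC: (2*3 + 3.0)*x = 10 + 3.0*(-1.2146 - 0.5002)
x^{k+1} = 0.5395
Step 2: z-update.
Minimize 1*z^2 + 5*z + (3.0/2)*(0.5395 - z + 0.5002)^2
FOC: (2*1 + 3.0)*z = -5 + 3.0*(0.5395 + 0.5002)
z^{k+1} = -0.3762
Step 3: u-update.
u^{k+1} = 0.5002 + 0.5395 + 0.3762 = 1.4159
Step 4: Primal residual = |0.5395 + 0.3762| = 0.9157


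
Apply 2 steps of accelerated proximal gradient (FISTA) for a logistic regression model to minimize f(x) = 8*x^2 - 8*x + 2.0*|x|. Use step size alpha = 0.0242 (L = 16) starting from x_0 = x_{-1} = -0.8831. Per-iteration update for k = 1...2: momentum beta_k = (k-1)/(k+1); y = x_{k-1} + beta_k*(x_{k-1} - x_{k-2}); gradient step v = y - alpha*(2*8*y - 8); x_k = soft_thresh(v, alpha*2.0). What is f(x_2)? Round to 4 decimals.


FISTA on f(x) = 8*x^2 - 8*x + 2.0*|x|
L = 16, alpha = 0.0242
Iteration 1: beta = 0.0, y = -0.8831 + 0.0*(-0.8831 + 0.8831) = -0.8831
  grad(y) = -22.1296, v = y - alpha*grad = -0.3476
  prox(v) = soft_thresh(-0.3476, 0.0484) = -0.2992
Iteration 2: beta = 0.3333, y = -0.2992 + 0.3333*(-0.2992 + 0.8831) = -0.1045
  grad(y) = -9.6723, v = y - alpha*grad = 0.1296
  prox(v) = soft_thresh(0.1296, 0.0484) = 0.0812
f(x_2) = 8*0.0812^2 - 8*0.0812 + 2.0*|0.0812| = -0.4342


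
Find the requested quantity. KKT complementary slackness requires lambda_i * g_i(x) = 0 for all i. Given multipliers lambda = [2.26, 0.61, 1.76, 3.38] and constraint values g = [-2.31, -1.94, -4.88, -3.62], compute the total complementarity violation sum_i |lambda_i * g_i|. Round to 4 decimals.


KKT complementary slackness check:
lambda_1 * g_1 = 2.26 * -2.31 = -5.2206
lambda_2 * g_2 = 0.61 * -1.94 = -1.1834
lambda_3 * g_3 = 1.76 * -4.88 = -8.5888
lambda_4 * g_4 = 3.38 * -3.62 = -12.2356
Total violation = 5.2206 + 1.1834 + 8.5888 + 12.2356 = 27.2284


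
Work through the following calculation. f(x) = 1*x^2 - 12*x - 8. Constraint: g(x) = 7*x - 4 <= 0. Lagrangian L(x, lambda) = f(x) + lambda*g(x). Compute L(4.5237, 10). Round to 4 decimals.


Step 1: Evaluate f(x).
f(4.5237) = 1*4.5237^2 - 12*4.5237 - 8 = -41.8205
Step 2: Evaluate g(x).
g(4.5237) = 7*4.5237 - 4 = 27.6659
Step 3: Compute Lagrangian.
L = -41.8205 + 10*27.6659 = 234.8385


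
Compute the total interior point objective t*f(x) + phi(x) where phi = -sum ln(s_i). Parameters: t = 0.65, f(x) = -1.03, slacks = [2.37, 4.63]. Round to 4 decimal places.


Step 1: Compute log-barrier.
ln values: [0.8629, 1.5326]
phi = -(0.8629 + 1.5326) = -2.3954
Step 2: Compute augmented objective.
t*f(x) = 0.65*-1.03 = -0.6695
Total = -0.6695 - 2.3954 = -3.0649


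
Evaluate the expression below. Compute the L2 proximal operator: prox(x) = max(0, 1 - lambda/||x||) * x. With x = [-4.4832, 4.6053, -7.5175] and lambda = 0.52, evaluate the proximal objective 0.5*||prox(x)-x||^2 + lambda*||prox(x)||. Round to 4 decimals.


Step 1: Compute ||x||.
||x|| = 9.8904
Step 2: Compute scaling factor.
scale = max(0, 1 - 0.52/9.8904) = 0.9474
Step 3: prox(x) = [-4.2475, 4.3632, -7.1223]
||prox(x)|| = 9.3704
Step 4: Proximal objective.
0.5*||prox-x||^2 = 0.1352
lambda*||prox|| = 4.8726
Total = 5.0078


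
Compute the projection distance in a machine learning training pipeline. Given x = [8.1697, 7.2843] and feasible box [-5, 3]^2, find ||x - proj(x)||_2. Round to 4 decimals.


Project each component onto [-5, 3].
clip(8.1697) = 3.0, clip(7.2843) = 3.0
Projection = [3.0, 3.0]
Squared diffs: [26.7258, 18.3552]
Distance = sqrt(45.081) = 6.7142


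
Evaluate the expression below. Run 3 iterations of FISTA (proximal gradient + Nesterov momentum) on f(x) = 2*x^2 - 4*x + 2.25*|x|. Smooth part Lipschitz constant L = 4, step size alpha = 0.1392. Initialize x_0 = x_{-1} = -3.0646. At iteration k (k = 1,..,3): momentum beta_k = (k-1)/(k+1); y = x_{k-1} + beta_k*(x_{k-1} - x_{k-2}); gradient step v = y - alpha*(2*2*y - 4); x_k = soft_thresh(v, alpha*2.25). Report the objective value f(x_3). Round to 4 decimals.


FISTA on f(x) = 2*x^2 - 4*x + 2.25*|x|
L = 4, alpha = 0.1392
Iteration 1: beta = 0.0, y = -3.0646 + 0.0*(-3.0646 + 3.0646) = -3.0646
  grad(y) = -16.2584, v = y - alpha*grad = -0.8014
  prox(v) = soft_thresh(-0.8014, 0.3132) = -0.4882
Iteration 2: beta = 0.3333, y = -0.4882 + 0.3333*(-0.4882 + 3.0646) = 0.3706
  grad(y) = -2.5178, v = y - alpha*grad = 0.721
  prox(v) = soft_thresh(0.721, 0.3132) = 0.4078
Iteration 3: beta = 0.5, y = 0.4078 + 0.5*(0.4078 + 0.4882) = 0.8559
  grad(y) = -0.5765, v = y - alpha*grad = 0.9361
  prox(v) = soft_thresh(0.9361, 0.3132) = 0.6229
f(x_3) = 2*0.6229^2 - 4*0.6229 + 2.25*|0.6229| = -0.3141


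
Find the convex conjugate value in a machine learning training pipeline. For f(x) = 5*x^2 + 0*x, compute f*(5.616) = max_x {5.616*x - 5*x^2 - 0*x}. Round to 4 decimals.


f*(y) = sup_x {y*x - a*x^2 - b*x} = sup_x {(y-b)*x - a*x^2}
FOC: (y - b) - 2a*x = 0 => x* = (y - b)/(2a)
x* = (5.616 - 0)/(2*5) = 0.5616
f*(5.616) = (y-b)^2/(4a) = (5.616 - 0)^2/(4*5)
= 31.5395/20 = 1.577


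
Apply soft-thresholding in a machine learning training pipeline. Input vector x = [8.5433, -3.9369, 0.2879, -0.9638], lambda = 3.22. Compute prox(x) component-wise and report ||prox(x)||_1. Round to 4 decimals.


Soft-thresholding with lambda = 3.22:
prox(8.5433) = sign(8.5433)*max(|8.5433| - 3.22, 0) = 5.3233
prox(-3.9369) = sign(-3.9369)*max(|-3.9369| - 3.22, 0) = -0.7169
prox(0.2879) = sign(0.2879)*max(|0.2879| - 3.22, 0) = 0.0
prox(-0.9638) = sign(-0.9638)*max(|-0.9638| - 3.22, 0) = 0.0
prox(x) = [5.3233, -0.7169, 0.0, 0.0]
||prox(x)||_1 = 5.3233 + 0.7169 + 0.0 + 0.0 = 6.0402


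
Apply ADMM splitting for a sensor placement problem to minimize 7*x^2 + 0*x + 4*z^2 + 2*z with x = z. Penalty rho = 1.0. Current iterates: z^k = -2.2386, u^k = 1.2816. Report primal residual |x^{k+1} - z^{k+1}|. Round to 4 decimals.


ADMM iteration with rho = 1.0, z^k = -2.2386, u^k = 1.2816
Step 1: x-update.
Minimize 7*x^2 + 0*x + (1.0/2)*(x + 2.2386 + 1.2816)^2
FOC: (2*7 + 1.0)*x = 0 + 1.0*(-2.2386 - 1.2816)
x^{k+1} = -0.2347
Step 2: z-update.
Minimize 4*z^2 + 2*z + (1.0/2)*(-0.2347 - z + 1.2816)^2
FOC: (2*4 + 1.0)*z = -2 + 1.0*(-0.2347 + 1.2816)
z^{k+1} = -0.1059
Step 3: u-update.
u^{k+1} = 1.2816 - 0.2347 + 0.1059 = 1.1528
Step 4: Primal residual = |-0.2347 + 0.1059| = 0.1288


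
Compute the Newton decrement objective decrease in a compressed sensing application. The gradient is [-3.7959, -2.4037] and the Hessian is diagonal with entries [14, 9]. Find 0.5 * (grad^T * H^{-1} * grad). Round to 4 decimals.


Step 1: H is diagonal, so H^(-1) * g = [-0.2711, -0.2671].
Step 2: g^T H^(-1) g = sum_i g_i^2 / H_ii
  = (-3.7959)^2/14 + (-2.4037)^2/9
  = 1.0292 + 0.642 = 1.6712
Step 3: Objective decrease = 0.5 * g^T H^(-1) g = 0.8356


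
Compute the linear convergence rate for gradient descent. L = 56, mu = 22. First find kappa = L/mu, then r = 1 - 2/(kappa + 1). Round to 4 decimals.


Step 1: Compute the condition number.
kappa = L/mu = 56/22 = 2.5455
Step 2: Compute the convergence rate.
r = 1 - 2/(kappa + 1) = 1 - 2*mu/(L + mu) = (L - mu)/(L + mu) = 34/78 = 0.4359


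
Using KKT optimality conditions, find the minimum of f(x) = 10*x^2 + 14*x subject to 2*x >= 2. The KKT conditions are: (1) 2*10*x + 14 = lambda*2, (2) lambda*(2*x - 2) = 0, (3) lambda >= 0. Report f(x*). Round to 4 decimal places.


Step 1: Try lambda = 0 (constraint inactive).
x_unc = -14/(2*10) = -0.7
Check: 2*-0.7 = -1.4 < 2 -- violated!
Step 2: Constraint must be active: 2*x = 2
x* = 2/2 = 1.0
lambda = (2*10*1.0 + 14)/2 = 17.0
Step 3: Compute optimal value.
f(x*) = 10*1.0^2 + 14*1.0 = 24.0


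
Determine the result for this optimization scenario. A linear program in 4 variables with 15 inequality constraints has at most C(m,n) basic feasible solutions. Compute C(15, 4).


Each vertex corresponds to some choice of n active constraints out of m, so the number of vertices is at most C(m, n) = m! / (n!(m-n)!).
m = 15, n = 4
Numerator: 15 * 14 * 13 * 12
Denominator: 4! = 24
C(15, 4) = 1365


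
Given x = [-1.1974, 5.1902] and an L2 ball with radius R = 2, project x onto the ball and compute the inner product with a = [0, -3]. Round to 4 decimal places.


Step 1: Compute ||x|| (intermediates to 6 decimals).
||x|| = sqrt((-1.1974)^2 + 5.1902^2) = 5.326532
Step 2: Project.
Since ||x|| > R, scale = R/||x|| = 2/5.326532 = 0.375479, proj(x) = scale * x
proj(x) = [-0.449599, 1.948811]
Step 3: Dot product.
a^T * proj(x) = 0*(-0.449599) - 3*1.948811 = -5.8464


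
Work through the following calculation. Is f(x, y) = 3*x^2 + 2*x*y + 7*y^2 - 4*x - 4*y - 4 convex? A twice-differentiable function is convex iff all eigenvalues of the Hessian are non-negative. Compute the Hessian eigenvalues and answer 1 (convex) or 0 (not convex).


The Hessian of f(x,y) = 3*x^2 + 2*x*y + 7*y^2 - 4*x - 4*y - 4 is:
H = [[6, 2], [2, 14]]
Trace = 6 + 14 = 20
Determinant = 6*14 - (2)^2 = 80
Discriminant = (20)^2 - 4*80 = 80.0
Eigenvalues: lambda_1 = 5.5279, lambda_2 = 14.4721
The function is convex.

1


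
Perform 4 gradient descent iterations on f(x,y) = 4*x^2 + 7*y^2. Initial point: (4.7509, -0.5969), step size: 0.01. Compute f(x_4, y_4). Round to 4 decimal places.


Gradient descent on f(x,y) = 4*x^2 + 7*y^2.
Starting point: (4.7509, -0.5969), alpha = 0.01
Step 1: grad_x = 2*4*4.7509 = 38.0072, grad_y = 2*7*-0.5969 = -8.3566
  x_1 = 4.7509 - 0.01*38.0072 = 4.3708
  y_1 = -0.5969 - 0.01*-8.3566 = -0.5133
Step 2: grad_x = 2*4*4.3708 = 34.9666, grad_y = 2*7*-0.5133 = -7.1867
  x_2 = 4.3708 - 0.01*34.9666 = 4.0212
  y_2 = -0.5133 - 0.01*-7.1867 = -0.4415
Step 3: grad_x = 2*4*4.0212 = 32.1693, grad_y = 2*7*-0.4415 = -6.1805
  x_3 = 4.0212 - 0.01*32.1693 = 3.6995
  y_3 = -0.4415 - 0.01*-6.1805 = -0.3797
Step 4: grad_x = 2*4*3.6995 = 29.5958, grad_y = 2*7*-0.3797 = -5.3153
  x_4 = 3.6995 - 0.01*29.5958 = 3.4035
  y_4 = -0.3797 - 0.01*-5.3153 = -0.3265
f(3.4035, -0.3265) = 4*3.4035^2 + 7*(-0.3265)^2 = 47.0818


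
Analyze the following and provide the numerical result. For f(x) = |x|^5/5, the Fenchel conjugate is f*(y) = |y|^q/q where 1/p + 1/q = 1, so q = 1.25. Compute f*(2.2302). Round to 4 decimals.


The conjugate exponent q satisfies 1/p + 1/q = 1.
p = 5, so q = 5/(5 - 1) = 1.25
|y|^q = 2.2302^1.25 = 2.7254
f*(2.2302) = 2.7254 / 1.25 = 2.1803


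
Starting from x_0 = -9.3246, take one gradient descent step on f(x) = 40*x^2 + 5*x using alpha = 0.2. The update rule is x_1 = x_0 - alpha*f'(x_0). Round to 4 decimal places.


We compute the gradient at x_0 and apply the update.
f'(x) = 80*x + 5
f'(-9.3246) = 80*-9.3246 + 5 = -740.968
x_1 = -9.3246 - 0.2*-740.968 = 138.869


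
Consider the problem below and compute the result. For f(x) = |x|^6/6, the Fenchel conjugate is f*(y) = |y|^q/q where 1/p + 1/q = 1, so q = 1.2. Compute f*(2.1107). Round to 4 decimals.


The conjugate exponent q satisfies 1/p + 1/q = 1.
p = 6, so q = 6/(6 - 1) = 1.2
|y|^q = 2.1107^1.2 = 2.4508
f*(2.1107) = 2.4508 / 1.2 = 2.0424


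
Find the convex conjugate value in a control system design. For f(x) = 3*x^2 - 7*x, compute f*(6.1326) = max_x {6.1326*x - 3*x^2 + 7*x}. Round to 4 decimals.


f*(y) = sup_x {y*x - a*x^2 - b*x} = sup_x {(y-b)*x - a*x^2}
FOC: (y - b) - 2a*x = 0 => x* = (y - b)/(2a)
x* = (6.1326 + 7)/(2*3) = 2.1888
f*(6.1326) = (y-b)^2/(4a) = (6.1326 + 7)^2/(4*3)
= 172.4652/12 = 14.3721


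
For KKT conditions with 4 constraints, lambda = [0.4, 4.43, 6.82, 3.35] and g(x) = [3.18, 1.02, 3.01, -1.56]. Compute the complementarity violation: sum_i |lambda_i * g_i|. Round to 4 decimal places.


KKT complementary slackness check:
lambda_1 * g_1 = 0.4 * 3.18 = 1.272
lambda_2 * g_2 = 4.43 * 1.02 = 4.5186
lambda_3 * g_3 = 6.82 * 3.01 = 20.5282
lambda_4 * g_4 = 3.35 * -1.56 = -5.226
Total violation = 1.272 + 4.5186 + 20.5282 + 5.226 = 31.5448


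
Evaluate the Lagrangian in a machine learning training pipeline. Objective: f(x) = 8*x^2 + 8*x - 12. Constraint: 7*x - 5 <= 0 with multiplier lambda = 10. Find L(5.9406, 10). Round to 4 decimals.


Step 1: Evaluate f(x).
f(5.9406) = 8*5.9406^2 + 8*5.9406 - 12 = 317.8506
Step 2: Evaluate g(x).
g(5.9406) = 7*5.9406 - 5 = 36.5842
Step 3: Compute Lagrangian.
L = 317.8506 + 10*36.5842 = 683.6926


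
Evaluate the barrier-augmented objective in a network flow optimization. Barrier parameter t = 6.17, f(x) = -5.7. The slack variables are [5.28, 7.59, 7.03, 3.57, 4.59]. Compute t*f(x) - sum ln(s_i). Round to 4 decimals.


Step 1: Compute log-barrier.
ln values: [1.6639, 2.0268, 1.9502, 1.2726, 1.5239]
phi = -(1.6639 + 2.0268 + 1.9502 + 1.2726 + 1.5239) = -8.4374
Step 2: Compute augmented objective.
t*f(x) = 6.17*-5.7 = -35.169
Total = -35.169 - 8.4374 = -43.6064


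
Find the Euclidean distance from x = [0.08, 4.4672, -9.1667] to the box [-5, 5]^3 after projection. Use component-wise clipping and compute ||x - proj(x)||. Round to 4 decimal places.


Project each component onto [-5, 5].
clip(0.08) = 0.08, clip(4.4672) = 4.4672, clip(-9.1667) = -5.0
Projection = [0.08, 4.4672, -5.0]
Squared diffs: [0.0, 0.0, 17.3614]
Distance = sqrt(17.3614) = 4.1667


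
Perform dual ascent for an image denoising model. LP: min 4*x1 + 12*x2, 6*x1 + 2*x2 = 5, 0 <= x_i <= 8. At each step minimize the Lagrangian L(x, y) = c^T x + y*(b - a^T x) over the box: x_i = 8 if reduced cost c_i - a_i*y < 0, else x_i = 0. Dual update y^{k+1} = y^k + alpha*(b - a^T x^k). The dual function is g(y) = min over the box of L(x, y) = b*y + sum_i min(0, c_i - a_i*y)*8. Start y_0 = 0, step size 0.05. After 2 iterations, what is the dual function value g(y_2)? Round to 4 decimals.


Dual ascent for LP: min 4*x1 + 12*x2, 6*x1 + 2*x2 = 5, 0 <= x_i <= 8
Step 1: y^k = 0.0, reduced costs: (4.0, 12.0)
  x^k = (0.0, 0.0), subgradient = b - a^T x = 5.0
  y^{k+1} = 0.0 + 0.05*5.0 = 0.25
Step 2: y^k = 0.25, reduced costs: (2.5, 11.5)
  x^k = (0.0, 0.0), subgradient = b - a^T x = 5.0
  y^{k+1} = 0.25 + 0.05*5.0 = 0.5
Dual objective at y_2 = 0.5: reduced costs (1.0, 11.0), box minimizer x = (0.0, 0.0)
g(y_2) = b*y + (c1 - a1*y)*x1 + (c2 - a2*y)*x2 = 5*0.5 + 1.0*0.0 + 11.0*0.0 = 2.5 + 0.0 + 0.0 = 2.5


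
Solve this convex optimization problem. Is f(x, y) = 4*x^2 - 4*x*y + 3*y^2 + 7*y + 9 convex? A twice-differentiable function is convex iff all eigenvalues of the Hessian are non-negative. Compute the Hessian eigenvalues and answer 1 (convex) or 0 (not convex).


The Hessian of f(x,y) = 4*x^2 - 4*x*y + 3*y^2 + 7*y + 9 is:
H = [[8, -4], [-4, 6]]
Trace = 8 + 6 = 14
Determinant = 8*6 - (-4)^2 = 32
Discriminant = (14)^2 - 4*32 = 68.0
Eigenvalues: lambda_1 = 2.8769, lambda_2 = 11.1231
The function is convex.

1


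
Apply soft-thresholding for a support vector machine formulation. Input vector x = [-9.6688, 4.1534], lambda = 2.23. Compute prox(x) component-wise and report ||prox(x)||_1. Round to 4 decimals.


Soft-thresholding with lambda = 2.23:
prox(-9.6688) = sign(-9.6688)*max(|-9.6688| - 2.23, 0) = -7.4388
prox(4.1534) = sign(4.1534)*max(|4.1534| - 2.23, 0) = 1.9234
prox(x) = [-7.4388, 1.9234]
||prox(x)||_1 = 7.4388 + 1.9234 = 9.3622


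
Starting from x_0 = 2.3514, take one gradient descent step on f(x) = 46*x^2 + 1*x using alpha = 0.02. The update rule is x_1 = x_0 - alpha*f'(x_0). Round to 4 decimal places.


We compute the gradient at x_0 and apply the update.
f'(x) = 92*x + 1
f'(2.3514) = 92*2.3514 + 1 = 217.3288
x_1 = 2.3514 - 0.02*217.3288 = -1.9952


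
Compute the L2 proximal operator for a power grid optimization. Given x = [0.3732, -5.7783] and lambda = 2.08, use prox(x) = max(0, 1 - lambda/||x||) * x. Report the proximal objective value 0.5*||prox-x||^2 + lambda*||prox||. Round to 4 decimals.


Step 1: Compute ||x||.
||x|| = 5.7903
Step 2: Compute scaling factor.
scale = max(0, 1 - 2.08/5.7903) = 0.6408
Step 3: prox(x) = [0.2391, -3.7026]
||prox(x)|| = 3.7103
Step 4: Proximal objective.
0.5*||prox-x||^2 = 2.1632
lambda*||prox|| = 7.7174
Total = 9.8807


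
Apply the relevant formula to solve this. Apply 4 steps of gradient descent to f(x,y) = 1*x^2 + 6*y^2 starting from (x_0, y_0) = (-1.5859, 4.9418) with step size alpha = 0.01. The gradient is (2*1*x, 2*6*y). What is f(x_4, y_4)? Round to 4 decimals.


Gradient descent on f(x,y) = 1*x^2 + 6*y^2.
Starting point: (-1.5859, 4.9418), alpha = 0.01
Step 1: grad_x = 2*1*-1.5859 = -3.1718, grad_y = 2*6*4.9418 = 59.3016
  x_1 = -1.5859 - 0.01*-3.1718 = -1.5542
  y_1 = 4.9418 - 0.01*59.3016 = 4.3488
Step 2: grad_x = 2*1*-1.5542 = -3.1084, grad_y = 2*6*4.3488 = 52.1854
  x_2 = -1.5542 - 0.01*-3.1084 = -1.5231
  y_2 = 4.3488 - 0.01*52.1854 = 3.8269
Step 3: grad_x = 2*1*-1.5231 = -3.0462, grad_y = 2*6*3.8269 = 45.9232
  x_3 = -1.5231 - 0.01*-3.0462 = -1.4926
  y_3 = 3.8269 - 0.01*45.9232 = 3.3677
Step 4: grad_x = 2*1*-1.4926 = -2.9853, grad_y = 2*6*3.3677 = 40.4124
  x_4 = -1.4926 - 0.01*-2.9853 = -1.4628
  y_4 = 3.3677 - 0.01*40.4124 = 2.9636
f(-1.4628, 2.9636) = 1*(-1.4628)^2 + 6*2.9636^2 = 54.8364


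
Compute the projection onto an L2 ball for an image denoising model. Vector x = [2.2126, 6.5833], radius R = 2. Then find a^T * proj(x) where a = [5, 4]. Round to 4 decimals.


Step 1: Compute ||x|| (intermediates to 6 decimals).
||x|| = sqrt(2.2126^2 + 6.5833^2) = 6.945174
Step 2: Project.
Since ||x|| > R, scale = R/||x|| = 2/6.945174 = 0.28797, proj(x) = scale * x
proj(x) = [0.637162, 1.895793]
Step 3: Dot product.
a^T * proj(x) = 5*0.637162 + 4*1.895793 = 10.769


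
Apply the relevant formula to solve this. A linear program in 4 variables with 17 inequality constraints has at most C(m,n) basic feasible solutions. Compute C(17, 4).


Each vertex corresponds to some choice of n active constraints out of m, so the number of vertices is at most C(m, n) = m! / (n!(m-n)!).
m = 17, n = 4
Numerator: 17 * 16 * 15 * 14
Denominator: 4! = 24
C(17, 4) = 2380


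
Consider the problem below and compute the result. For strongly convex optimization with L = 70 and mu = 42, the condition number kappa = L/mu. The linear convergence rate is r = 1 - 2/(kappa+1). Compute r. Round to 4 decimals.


Step 1: Compute the condition number.
kappa = L/mu = 70/42 = 1.6667
Step 2: Compute the convergence rate.
r = 1 - 2/(kappa + 1) = 1 - 2*mu/(L + mu) = (L - mu)/(L + mu) = 28/112 = 0.25


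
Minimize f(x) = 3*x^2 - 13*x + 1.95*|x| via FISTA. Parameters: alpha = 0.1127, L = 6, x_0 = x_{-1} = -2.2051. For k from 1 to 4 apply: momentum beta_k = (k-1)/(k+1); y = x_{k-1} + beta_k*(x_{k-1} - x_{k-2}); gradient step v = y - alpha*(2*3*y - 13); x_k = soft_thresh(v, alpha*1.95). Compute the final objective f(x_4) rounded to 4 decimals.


FISTA on f(x) = 3*x^2 - 13*x + 1.95*|x|
L = 6, alpha = 0.1127
Iteration 1: beta = 0.0, y = -2.2051 + 0.0*(-2.2051 + 2.2051) = -2.2051
  grad(y) = -26.2306, v = y - alpha*grad = 0.7511
  prox(v) = soft_thresh(0.7511, 0.2198) = 0.5313
Iteration 2: beta = 0.3333, y = 0.5313 + 0.3333*(0.5313 + 2.2051) = 1.4435
  grad(y) = -4.3392, v = y - alpha*grad = 1.9325
  prox(v) = soft_thresh(1.9325, 0.2198) = 1.7127
Iteration 3: beta = 0.5, y = 1.7127 + 0.5*(1.7127 - 0.5313) = 2.3034
  grad(y) = 0.8206, v = y - alpha*grad = 2.211
  prox(v) = soft_thresh(2.211, 0.2198) = 1.9912
Iteration 4: beta = 0.6, y = 1.9912 + 0.6*(1.9912 - 1.7127) = 2.1583
  grad(y) = -0.0504, v = y - alpha*grad = 2.1639
  prox(v) = soft_thresh(2.1639, 0.2198) = 1.9442
f(x_4) = 3*1.9442^2 - 13*1.9442 + 1.95*|1.9442| = -10.1437
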